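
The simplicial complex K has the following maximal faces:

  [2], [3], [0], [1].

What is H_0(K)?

H_0 = Z^4.

Take the total order 0 < 1 < 2 < 3 on the vertex set. Then K (dimension 0) consists of the simplices:

  0-simplices (4): [0], [1], [2], [3]

giving chain groups C_0 ≅ Z^4.

Reading off H_k = ker ∂_k / im ∂_{k+1}:

  H_0: rank C_0 − rank ∂_1 = 4 − 0 = 4, and there is no ∂_1, so H_0 = Z^4.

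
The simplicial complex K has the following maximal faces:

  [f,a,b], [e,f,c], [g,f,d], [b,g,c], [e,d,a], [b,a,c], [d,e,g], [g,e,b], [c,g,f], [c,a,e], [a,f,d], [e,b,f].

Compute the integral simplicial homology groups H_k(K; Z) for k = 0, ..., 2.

Take the total order a < b < c < d < e < f < g on the vertex set. Then K (dimension 2) consists of the simplices:

  0-simplices (7): a, b, c, d, e, f, g
  1-simplices (18): ab, ac, ad, ae, af, bc, be, bf, bg, ce, cf, cg, de, df, dg, ef, eg, fg
  2-simplices (12): abc, abf, ace, ade, adf, bcg, bef, beg, cef, cfg, deg, dfg

so the chain groups are C_0 ≅ Z^7, C_1 ≅ Z^18, C_2 ≅ Z^12.

The boundary map ∂_1: C_1 → C_0 is given by ∂[p,q] = [q] − [p]. For instance
  ∂bf = f − b.
The resulting 7×18 matrix has rank 6, and its Smith normal form has invariant factors (1,1,1,1,1,1).

Boundary ∂_2: C_2 → C_1 acts by ∂[p,q,r] = [q,r] − [p,r] + [p,q]. For instance
  ∂adf = df − af + ad,
  ∂abc = bc − ac + ab.
As a 18×12 matrix over Z this has rank 12, with invariant factors (1,1,1,1,1,1,1,1,1,1,1,2).

Computing H_k = (kernel of ∂_k) / (image of ∂_{k+1}):

  H_0: rank C_0 − rank ∂_1 = 7 − 6 = 1, and the invariant factors of ∂_1 are all 1, so H_0 = Z.
  H_1: rank ker ∂_1 − rank ∂_2 = (18 − 6) − 12 = 0, and ∂_2 has invariant factor 2 > 1, so H_1 = Z/2.
  H_2: rank ker ∂_2 − rank ∂_3 = (12 − 12) − 0 = 0, and there is no ∂_3, so H_2 = 0.

As a check, the Euler characteristic is 7 − 18 + 12 = 1, which agrees with 1 − 0 + 0 = 1.

H_0 ≅ Z,  H_1 ≅ Z/2,  H_2 = 0.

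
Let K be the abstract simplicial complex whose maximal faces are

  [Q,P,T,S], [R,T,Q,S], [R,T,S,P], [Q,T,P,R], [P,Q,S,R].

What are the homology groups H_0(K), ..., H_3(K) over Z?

H_0 ≅ Z,  H_1 = 0,  H_2 = 0,  H_3 ≅ Z.

We work with the vertex ordering P < Q < R < S < T. The simplices of K, each written with vertices in increasing order, are:

  0-simplices (5): P, Q, R, S, T
  1-simplices (10): PQ, PR, PS, PT, QR, QS, QT, RS, RT, ST
  2-simplices (10): PQR, PQS, PQT, PRS, PRT, PST, QRS, QRT, QST, RST
  3-simplices (5): PQRS, PQRT, PQST, PRST, QRST

giving chain groups C_0 ≅ Z^5, C_1 ≅ Z^10, C_2 ≅ Z^10, C_3 ≅ Z^5.

∂_1: C_1 → C_0 sends each edge [p,q] (with p < q) to q − p.
This gives a 5×10 integer matrix of rank 4; reducing to Smith normal form yields diagonal entries (1,1,1,1).

∂_2: C_2 → C_1 acts by ∂[p,q,r] = [q,r] − [p,r] + [p,q]. For instance
  ∂QRS = RS − QS + QR,
  ∂QRT = RT − QT + QR.
As a 10×10 matrix over Z this has rank 6, with invariant factors (1,1,1,1,1,1).

∂_3: C_3 → C_2 sends each 3-simplex σ to the alternating sum Σ_i (−1)^i (σ with its i-th vertex removed). For instance
  ∂PQRT = QRT − PRT + PQT − PQR,
  ∂PQST = QST − PST + PQT − PQS.
The resulting 10×5 matrix has rank 4, and its Smith normal form has invariant factors (1,1,1,1).

From H_k ≅ ker(∂_k) / im(∂_{k+1}) we obtain:

  H_0: rank C_0 − rank ∂_1 = 5 − 4 = 1, and the invariant factors of ∂_1 are all 1, so H_0 = Z.
  H_1: rank ker ∂_1 − rank ∂_2 = (10 − 4) − 6 = 0, and the invariant factors of ∂_2 are all 1, so H_1 = 0.
  H_2: rank ker ∂_2 − rank ∂_3 = (10 − 6) − 4 = 0, and the invariant factors of ∂_3 are all 1, so H_2 = 0.
  H_3: rank ker ∂_3 − rank ∂_4 = (5 − 4) − 0 = 1, and there is no ∂_4, so H_3 = Z.

(K is a triangulation of the 3-sphere S^3.)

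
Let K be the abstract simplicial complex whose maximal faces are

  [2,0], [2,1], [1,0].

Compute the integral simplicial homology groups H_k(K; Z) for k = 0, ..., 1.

Fix the vertex order 0 < 1 < 2 and write every simplex with vertices in increasing order. Then dim K = 1 and the simplices of K are:

  0-simplices (3): [0], [1], [2]
  1-simplices (3): [0,1], [0,2], [1,2]

Hence C_0 ≅ Z^3, C_1 ≅ Z^3.

The boundary map ∂_1: C_1 → C_0 sends each edge [p,q] (with p < q) to q − p. For instance
  ∂[0,2] = [2] − [0].
The resulting 3×3 matrix has rank 2, and its Smith normal form has invariant factors (1,1).

Reading off H_k = ker ∂_k / im ∂_{k+1}:

  H_0: rank C_0 − rank ∂_1 = 3 − 2 = 1, and the invariant factors of ∂_1 are all 1, so H_0 ≅ Z.
  H_1: rank ker ∂_1 − rank ∂_2 = (3 − 2) − 0 = 1, and there is no ∂_2, so H_1 ≅ Z.

(K is a triangulation of the circle S^1.)

H_0 ≅ Z,  H_1 ≅ Z.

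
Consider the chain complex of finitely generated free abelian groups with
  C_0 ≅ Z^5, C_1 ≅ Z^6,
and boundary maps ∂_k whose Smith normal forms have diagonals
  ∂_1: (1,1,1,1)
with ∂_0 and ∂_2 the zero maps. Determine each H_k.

H_0 ≅ Z,  H_1 ≅ Z^2.

H_0: b_0 = 5 − 0 − 4 = 1; torsion from ∂_1 factors > 1: none. So H_0 ≅ Z.
H_1: b_1 = 6 − 4 − 0 = 2; torsion from ∂_2 factors > 1: none. So H_1 ≅ Z^2.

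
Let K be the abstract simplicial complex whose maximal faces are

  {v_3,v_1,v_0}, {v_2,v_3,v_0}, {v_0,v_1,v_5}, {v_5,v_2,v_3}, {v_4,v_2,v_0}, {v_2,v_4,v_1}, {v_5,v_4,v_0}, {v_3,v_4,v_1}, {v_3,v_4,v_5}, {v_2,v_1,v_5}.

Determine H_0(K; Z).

H_0 = Z.

We work with the vertex ordering v_0 < v_1 < v_2 < v_3 < v_4 < v_5. The simplices of K, each written with vertices in increasing order, are:

  0-simplices (6): [v_0], [v_1], [v_2], [v_3], [v_4], [v_5]
  1-simplices (15): (15 of them)
  2-simplices (10): [v_0,v_1,v_3], [v_0,v_1,v_5], [v_0,v_2,v_3], [v_0,v_2,v_4], [v_0,v_4,v_5], [v_1,v_2,v_4], [v_1,v_2,v_5], [v_1,v_3,v_4], [v_2,v_3,v_5], [v_3,v_4,v_5]

Hence C_0 ≅ Z^6, C_1 ≅ Z^15, C_2 ≅ Z^10.

The boundary map ∂_1: C_1 → C_0 is given by ∂[p,q] = [q] − [p]. For instance
  ∂[v_1,v_2] = [v_2] − [v_1].
As a 6×15 matrix over Z this has rank 5, with invariant factors (1,1,1,1,1).

The boundary map ∂_2: C_2 → C_1 sends each 2-simplex [p,q,r] to [q,r] − [p,r] + [p,q]. For instance
  ∂[v_1,v_2,v_5] = [v_2,v_5] − [v_1,v_5] + [v_1,v_2],
  ∂[v_1,v_2,v_4] = [v_2,v_4] − [v_1,v_4] + [v_1,v_2].
The 15×10 boundary matrix has rank 10 and Smith normal form diag(1,1,1,1,1,1,1,1,1,2).

From H_k ≅ ker(∂_k) / im(∂_{k+1}) we obtain:

  H_0: rank C_0 − rank ∂_1 = 6 − 5 = 1, and the invariant factors of ∂_1 are all 1, so H_0 ≅ Z.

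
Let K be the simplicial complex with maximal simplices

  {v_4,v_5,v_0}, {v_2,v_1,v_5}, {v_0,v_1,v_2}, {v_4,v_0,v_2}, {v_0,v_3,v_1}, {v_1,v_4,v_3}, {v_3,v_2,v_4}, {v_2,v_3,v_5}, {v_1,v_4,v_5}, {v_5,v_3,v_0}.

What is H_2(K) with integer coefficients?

H_2 ≅ 0.

We work with the vertex ordering v_0 < v_1 < v_2 < v_3 < v_4 < v_5. The simplices of K, each written with vertices in increasing order, are:

  0-simplices (6): [v_0], [v_1], [v_2], [v_3], [v_4], [v_5]
  1-simplices (15): (15 of them)
  2-simplices (10): [v_0,v_1,v_2], [v_0,v_1,v_3], [v_0,v_2,v_4], [v_0,v_3,v_5], [v_0,v_4,v_5], [v_1,v_2,v_5], [v_1,v_3,v_4], [v_1,v_4,v_5], [v_2,v_3,v_4], [v_2,v_3,v_5]

Hence C_0 ≅ Z^6, C_1 ≅ Z^15, C_2 ≅ Z^10.

Boundary ∂_1: C_1 → C_0 is given by ∂[p,q] = [q] − [p].
The 6×15 boundary matrix has rank 5 and Smith normal form diag(1,1,1,1,1).

∂_2: C_2 → C_1 sends each 2-simplex [p,q,r] to [q,r] − [p,r] + [p,q]. For instance
  ∂[v_1,v_3,v_4] = [v_3,v_4] − [v_1,v_4] + [v_1,v_3],
  ∂[v_0,v_1,v_2] = [v_1,v_2] − [v_0,v_2] + [v_0,v_1].
The resulting 15×10 matrix has rank 10, and its Smith normal form has invariant factors (1,1,1,1,1,1,1,1,1,2).

Reading off H_k = ker ∂_k / im ∂_{k+1}:

  H_2: rank ker ∂_2 − rank ∂_3 = (10 − 10) − 0 = 0, and there is no ∂_3, so H_2 = 0.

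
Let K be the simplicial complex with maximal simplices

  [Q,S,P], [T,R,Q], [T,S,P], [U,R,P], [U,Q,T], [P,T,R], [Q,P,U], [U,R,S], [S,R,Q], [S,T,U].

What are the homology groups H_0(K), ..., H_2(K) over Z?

H_0 ≅ Z,  H_1 ≅ Z/2,  H_2 = 0.

We work with the vertex ordering P < Q < R < S < T < U. The simplices of K, each written with vertices in increasing order, are:

  0-simplices (6): P, Q, R, S, T, U
  1-simplices (15): PQ, PR, PS, PT, PU, QR, QS, QT, QU, RS, RT, RU, ST, SU, TU
  2-simplices (10): PQS, PQU, PRT, PRU, PST, QRS, QRT, QTU, RSU, STU

giving chain groups C_0 ≅ Z^6, C_1 ≅ Z^15, C_2 ≅ Z^10.

Boundary ∂_1: C_1 → C_0 sends each edge [p,q] (with p < q) to q − p. For instance
  ∂QS = S − Q.
As a 6×15 matrix over Z this has rank 5, with invariant factors (1,1,1,1,1).

∂_2: C_2 → C_1 maps a triangle to the signed sum of its edges. For instance
  ∂QTU = TU − QU + QT,
  ∂PST = ST − PT + PS.
The 15×10 boundary matrix has rank 10 and Smith normal form diag(1,1,1,1,1,1,1,1,1,2).

From H_k ≅ ker(∂_k) / im(∂_{k+1}) we obtain:

  H_0: rank C_0 − rank ∂_1 = 6 − 5 = 1, and the invariant factors of ∂_1 are all 1, so H_0 = Z.
  H_1: rank ker ∂_1 − rank ∂_2 = (15 − 5) − 10 = 0, and ∂_2 has invariant factor 2 > 1, so H_1 = Z/2.
  H_2: rank ker ∂_2 − rank ∂_3 = (10 − 10) − 0 = 0, and there is no ∂_3, so H_2 = 0.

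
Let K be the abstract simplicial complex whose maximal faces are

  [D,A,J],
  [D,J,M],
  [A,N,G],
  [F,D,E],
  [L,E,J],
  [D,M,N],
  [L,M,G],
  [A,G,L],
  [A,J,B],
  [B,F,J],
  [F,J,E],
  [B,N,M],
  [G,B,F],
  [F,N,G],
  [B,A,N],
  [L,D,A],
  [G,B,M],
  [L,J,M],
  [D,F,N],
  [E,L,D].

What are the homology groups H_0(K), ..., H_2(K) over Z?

H_0 ≅ Z,  H_1 ≅ Z ⊕ Z/2Z,  H_2 = 0.

Take the total order A < B < D < E < F < G < J < L < M < N on the vertex set. Then K (dimension 2) consists of the simplices:

  0-simplices (10): A, B, D, E, F, G, J, L, M, N
  1-simplices (30): AB, AD, AG, AJ, AL, AN, BF, BG, BJ, BM, BN, DE, DF, DJ, DL, DM, DN, EF, EJ, EL, FG, FJ, FN, GL, GM, GN, JL, JM, LM, MN
  2-simplices (20): ABJ, ABN, ADJ, ADL, AGL, AGN, BFG, BFJ, BGM, BMN, DEF, DEL, DFN, DJM, DMN, EFJ, EJL, FGN, GLM, JLM

so the chain groups are C_0 ≅ Z^10, C_1 ≅ Z^30, C_2 ≅ Z^20.

The boundary map ∂_1: C_1 → C_0 maps an edge to its endpoints' difference, ∂[p,q] = q − p. For instance
  ∂GN = N − G.
This gives a 10×30 integer matrix of rank 9; reducing to Smith normal form yields diagonal entries (1,1,1,1,1,1,1,1,1).

∂_2: C_2 → C_1 acts by ∂[p,q,r] = [q,r] − [p,r] + [p,q]. For instance
  ∂ABJ = BJ − AJ + AB,
  ∂AGN = GN − AN + AG.
The 30×20 boundary matrix has rank 20 and Smith normal form diag(1,1,1,1,1,1,1,1,1,1,1,1,1,1,1,1,1,1,1,2).

Now H_k = ker ∂_k / im ∂_{k+1}, so:

  H_0: rank C_0 − rank ∂_1 = 10 − 9 = 1, and the invariant factors of ∂_1 are all 1, so H_0 = Z.
  H_1: rank ker ∂_1 − rank ∂_2 = (30 − 9) − 20 = 1, and ∂_2 has invariant factor 2 > 1, so H_1 = Z ⊕ Z/2Z.
  H_2: rank ker ∂_2 − rank ∂_3 = (20 − 20) − 0 = 0, and there is no ∂_3, so H_2 = 0.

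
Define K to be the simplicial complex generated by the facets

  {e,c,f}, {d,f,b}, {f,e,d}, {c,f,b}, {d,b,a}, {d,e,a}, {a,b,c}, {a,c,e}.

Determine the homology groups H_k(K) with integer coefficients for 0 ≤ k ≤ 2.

H_0 ≅ Z,  H_1 = 0,  H_2 ≅ Z.

K has 6 vertices, 12 edges, 8 triangles.
rank ∂_0 = 0, rank ∂_1 = 5 ⇒ b_0 = 6 − 0 − 5 = 1; all invariant factors of ∂_1 are 1 so no torsion. So H_0 = Z.
rank ∂_1 = 5, rank ∂_2 = 7 ⇒ b_1 = 12 − 5 − 7 = 0; all invariant factors of ∂_2 are 1 so no torsion. So H_1 = 0.
rank ∂_2 = 7, rank ∂_3 = 0 ⇒ b_2 = 8 − 7 − 0 = 1. So H_2 = Z.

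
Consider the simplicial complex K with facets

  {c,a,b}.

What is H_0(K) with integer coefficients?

H_0 = Z.

Order the vertices as a < b < c. Listing each simplex with vertices in this order, K has dimension 2 with simplices:

  0-simplices (3): a, b, c
  1-simplices (3): ab, ac, bc
  2-simplices (1): abc

giving chain groups C_0 ≅ Z^3, C_1 ≅ Z^3, C_2 ≅ Z^1.

Boundary ∂_1: C_1 → C_0 sends each edge [p,q] (with p < q) to q − p. For instance
  ∂ab = b − a.
The resulting 3×3 matrix has rank 2, and its Smith normal form has invariant factors (1,1).

The boundary map ∂_2: C_2 → C_1 sends each 2-simplex [p,q,r] to [q,r] − [p,r] + [p,q]. For instance
  ∂abc = bc − ac + ab.
The resulting 3×1 matrix has rank 1, and its Smith normal form has invariant factors (1).

Now H_k = ker ∂_k / im ∂_{k+1}, so:

  H_0: rank C_0 − rank ∂_1 = 3 − 2 = 1, and the invariant factors of ∂_1 are all 1, so H_0 ≅ Z.

(K is a triangulation of the 2-simplex.)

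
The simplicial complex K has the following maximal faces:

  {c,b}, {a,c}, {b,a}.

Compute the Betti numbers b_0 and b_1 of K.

b_0 = 1, b_1 = 1.

Take the total order a < b < c on the vertex set. Then K (dimension 1) consists of the simplices:

  0-simplices (3): a, b, c
  1-simplices (3): ab, ac, bc

so the chain groups are C_0 ≅ Z^3, C_1 ≅ Z^3.

∂_1: C_1 → C_0 maps an edge to its endpoints' difference, ∂[p,q] = q − p.
This gives a 3×3 integer matrix of rank 2; reducing to Smith normal form yields diagonal entries (1,1).

From H_k ≅ ker(∂_k) / im(∂_{k+1}) we obtain:

  H_0: rank C_0 − rank ∂_1 = 3 − 2 = 1, and the invariant factors of ∂_1 are all 1, so H_0 ≅ Z.
  H_1: rank ker ∂_1 − rank ∂_2 = (3 − 2) − 0 = 1, and there is no ∂_2, so H_1 ≅ Z.

As a check, the Euler characteristic is 3 − 3 = 0, which agrees with 1 − 1 = 0.

Hence the Betti numbers are b_0 = 1, b_1 = 1.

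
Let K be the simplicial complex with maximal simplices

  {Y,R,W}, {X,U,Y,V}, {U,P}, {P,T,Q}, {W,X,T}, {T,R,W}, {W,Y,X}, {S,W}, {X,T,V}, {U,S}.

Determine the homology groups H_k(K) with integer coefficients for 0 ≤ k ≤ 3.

H_0 ≅ Z,  H_1 ≅ Z^2,  H_2 = 0,  H_3 = 0.

We work with the vertex ordering P < Q < R < S < T < U < V < W < X < Y. The simplices of K, each written with vertices in increasing order, are:

  0-simplices (10): P, Q, R, S, T, U, V, W, X, Y
  1-simplices (20): PQ, PT, PU, QT, RT, RW, RY, SU, SW, TV, TW, TX, UV, UX, UY, VX, VY, WX, WY, XY
  2-simplices (10): PQT, RTW, RWY, TVX, TWX, UVX, UVY, UXY, VXY, WXY
  3-simplices (1): UVXY

so the chain groups are C_0 ≅ Z^10, C_1 ≅ Z^20, C_2 ≅ Z^10, C_3 ≅ Z^1.

The boundary map ∂_1: C_1 → C_0 is given by ∂[p,q] = [q] − [p].
The resulting 10×20 matrix has rank 9, and its Smith normal form has invariant factors (1,1,1,1,1,1,1,1,1).

The boundary map ∂_2: C_2 → C_1 maps a triangle to the signed sum of its edges. For instance
  ∂UVY = VY − UY + UV,
  ∂UXY = XY − UY + UX.
The 20×10 boundary matrix has rank 9 and Smith normal form diag(1,1,1,1,1,1,1,1,1).

Boundary ∂_3: C_3 → C_2 sends each 3-simplex σ to the alternating sum Σ_i (−1)^i (σ with its i-th vertex removed). For instance
  ∂UVXY = VXY − UXY + UVY − UVX.
This gives a 10×1 integer matrix of rank 1; reducing to Smith normal form yields diagonal entries (1).

Now H_k = ker ∂_k / im ∂_{k+1}, so:

  H_0: rank C_0 − rank ∂_1 = 10 − 9 = 1, and the invariant factors of ∂_1 are all 1, so H_0 ≅ Z.
  H_1: rank ker ∂_1 − rank ∂_2 = (20 − 9) − 9 = 2, and the invariant factors of ∂_2 are all 1, so H_1 ≅ Z^2.
  H_2: rank ker ∂_2 − rank ∂_3 = (10 − 9) − 1 = 0, and the invariant factors of ∂_3 are all 1, so H_2 ≅ 0.
  H_3: rank ker ∂_3 − rank ∂_4 = (1 − 1) − 0 = 0, and there is no ∂_4, so H_3 ≅ 0.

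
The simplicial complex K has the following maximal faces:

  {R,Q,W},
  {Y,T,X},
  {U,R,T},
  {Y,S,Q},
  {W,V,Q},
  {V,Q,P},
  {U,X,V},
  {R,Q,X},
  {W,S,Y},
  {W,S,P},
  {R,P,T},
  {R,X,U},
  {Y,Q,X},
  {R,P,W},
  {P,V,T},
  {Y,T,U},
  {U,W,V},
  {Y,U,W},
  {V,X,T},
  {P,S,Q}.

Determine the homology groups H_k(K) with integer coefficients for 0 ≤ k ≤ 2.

Fix the vertex order P < Q < R < S < T < U < V < W < X < Y and write every simplex with vertices in increasing order. Then dim K = 2 and the simplices of K are:

  0-simplices (10): P, Q, R, S, T, U, V, W, X, Y
  1-simplices (30): PQ, PR, PS, PT, PV, PW, QR, QS, QV, QW, QX, QY, RT, RU, RW, RX, SW, SY, TU, TV, TX, TY, UV, UW, UX, UY, VW, VX, WY, XY
  2-simplices (20): PQS, PQV, PRT, PRW, PSW, PTV, QRW, QRX, QSY, QVW, QXY, RTU, RUX, SWY, TUY, TVX, TXY, UVW, UVX, UWY

Hence C_0 ≅ Z^10, C_1 ≅ Z^30, C_2 ≅ Z^20.

∂_1: C_1 → C_0 is given by ∂[p,q] = [q] − [p].
The resulting 10×30 matrix has rank 9, and its Smith normal form has invariant factors (1,1,1,1,1,1,1,1,1).

Boundary ∂_2: C_2 → C_1 acts by ∂[p,q,r] = [q,r] − [p,r] + [p,q]. For instance
  ∂PSW = SW − PW + PS,
  ∂PRW = RW − PW + PR.
The resulting 30×20 matrix has rank 20, and its Smith normal form has invariant factors (1,1,1,1,1,1,1,1,1,1,1,1,1,1,1,1,1,1,1,2).

Computing H_k = (kernel of ∂_k) / (image of ∂_{k+1}):

  H_0: rank C_0 − rank ∂_1 = 10 − 9 = 1, and the invariant factors of ∂_1 are all 1, so H_0 = Z.
  H_1: rank ker ∂_1 − rank ∂_2 = (30 − 9) − 20 = 1, and ∂_2 has invariant factor 2 > 1, so H_1 = Z ⊕ Z_2.
  H_2: rank ker ∂_2 − rank ∂_3 = (20 − 20) − 0 = 0, and there is no ∂_3, so H_2 = 0.

As a check, the Euler characteristic is 10 − 30 + 20 = 0, which agrees with 1 − 1 + 0 = 0.

H_0 = Z,  H_1 = Z ⊕ Z_2,  H_2 = 0.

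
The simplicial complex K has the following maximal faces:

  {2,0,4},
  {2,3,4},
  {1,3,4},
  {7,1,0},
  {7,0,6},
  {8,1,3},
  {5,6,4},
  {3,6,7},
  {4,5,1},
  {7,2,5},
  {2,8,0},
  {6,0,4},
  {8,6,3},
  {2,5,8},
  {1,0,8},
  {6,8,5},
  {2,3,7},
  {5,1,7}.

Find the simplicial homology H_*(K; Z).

H_0 = Z,  H_1 = Z^2,  H_2 = Z.

Take the total order 0 < 1 < 2 < 3 < 4 < 5 < 6 < 7 < 8 on the vertex set. Then K (dimension 2) consists of the simplices:

  0-simplices (9): [0], [1], [2], [3], [4], [5], [6], [7], [8]
  1-simplices (27): (27 of them)
  2-simplices (18): [0,1,7], [0,1,8], [0,2,4], [0,2,8], [0,4,6], [0,6,7], [1,3,4], [1,3,8], [1,4,5], [1,5,7], [2,3,4], [2,3,7], [2,5,7], [2,5,8], [3,6,7], [3,6,8], [4,5,6], [5,6,8]

so the chain groups are C_0 ≅ Z^9, C_1 ≅ Z^27, C_2 ≅ Z^18.

The boundary map ∂_1: C_1 → C_0 sends each edge [p,q] (with p < q) to q − p.
The resulting 9×27 matrix has rank 8, and its Smith normal form has invariant factors (1,1,1,1,1,1,1,1).

∂_2: C_2 → C_1 maps a triangle to the signed sum of its edges. For instance
  ∂[2,5,7] = [5,7] − [2,7] + [2,5],
  ∂[5,6,8] = [6,8] − [5,8] + [5,6].
The 27×18 boundary matrix has rank 17 and Smith normal form diag(1,1,1,1,1,1,1,1,1,1,1,1,1,1,1,1,1).

Now H_k = ker ∂_k / im ∂_{k+1}, so:

  H_0: rank C_0 − rank ∂_1 = 9 − 8 = 1, and the invariant factors of ∂_1 are all 1, so H_0 = Z.
  H_1: rank ker ∂_1 − rank ∂_2 = (27 − 8) − 17 = 2, and the invariant factors of ∂_2 are all 1, so H_1 = Z^2.
  H_2: rank ker ∂_2 − rank ∂_3 = (18 − 17) − 0 = 1, and there is no ∂_3, so H_2 = Z.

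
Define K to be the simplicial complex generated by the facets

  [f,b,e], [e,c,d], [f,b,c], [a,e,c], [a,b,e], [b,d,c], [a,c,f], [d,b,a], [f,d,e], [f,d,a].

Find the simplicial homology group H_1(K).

H_1 = Z/2.

K has 6 vertices, 15 edges, 10 triangles.
rank ∂_1 = 5, rank ∂_2 = 10 ⇒ b_1 = 15 − 5 − 10 = 0; ∂_2 has invariant factor(s) [2] giving torsion. So H_1 = Z/2.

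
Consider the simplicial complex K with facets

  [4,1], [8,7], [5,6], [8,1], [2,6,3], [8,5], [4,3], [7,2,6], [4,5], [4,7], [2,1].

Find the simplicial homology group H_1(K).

H_1 = Z^5.

Take the total order 1 < 2 < 3 < 4 < 5 < 6 < 7 < 8 on the vertex set. Then K (dimension 2) consists of the simplices:

  0-simplices (8): [1], [2], [3], [4], [5], [6], [7], [8]
  1-simplices (14): [1,2], [1,4], [1,8], [2,3], [2,6], [2,7], [3,4], [3,6], [4,5], [4,7], [5,6], [5,8], [6,7], [7,8]
  2-simplices (2): [2,3,6], [2,6,7]

so the chain groups are C_0 ≅ Z^8, C_1 ≅ Z^14, C_2 ≅ Z^2.

The boundary map ∂_1: C_1 → C_0 maps an edge to its endpoints' difference, ∂[p,q] = q − p. For instance
  ∂[1,4] = [4] − [1].
As a 8×14 matrix over Z this has rank 7, with invariant factors (1,1,1,1,1,1,1).

The boundary map ∂_2: C_2 → C_1 acts by ∂[p,q,r] = [q,r] − [p,r] + [p,q]. For instance
  ∂[2,3,6] = [3,6] − [2,6] + [2,3],
  ∂[2,6,7] = [6,7] − [2,7] + [2,6].
This gives a 14×2 integer matrix of rank 2; reducing to Smith normal form yields diagonal entries (1,1).

Now H_k = ker ∂_k / im ∂_{k+1}, so:

  H_1: rank ker ∂_1 − rank ∂_2 = (14 − 7) − 2 = 5, and the invariant factors of ∂_2 are all 1, so H_1 = Z^5.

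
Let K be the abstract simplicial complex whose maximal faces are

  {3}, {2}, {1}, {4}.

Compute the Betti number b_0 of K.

Fix the vertex order 1 < 2 < 3 < 4 and write every simplex with vertices in increasing order. Then dim K = 0 and the simplices of K are:

  0-simplices (4): [1], [2], [3], [4]

Hence C_0 ≅ Z^4.

From H_k ≅ ker(∂_k) / im(∂_{k+1}) we obtain:

  H_0: rank C_0 − rank ∂_1 = 4 − 0 = 4, and there is no ∂_1, so H_0 ≅ Z^4.

(K is a triangulation of a set of 4 points.)

Hence the Betti numbers are b_0 = 4.

b_0 = 4.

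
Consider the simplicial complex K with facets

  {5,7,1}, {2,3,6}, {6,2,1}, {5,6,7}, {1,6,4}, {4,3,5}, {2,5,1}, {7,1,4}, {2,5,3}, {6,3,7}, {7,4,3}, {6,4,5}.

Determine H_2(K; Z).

K has 7 vertices, 18 edges, 12 triangles.
rank ∂_2 = 12, rank ∂_3 = 0 ⇒ b_2 = 12 − 12 − 0 = 0. So H_2 ≅ 0.

H_2 = 0.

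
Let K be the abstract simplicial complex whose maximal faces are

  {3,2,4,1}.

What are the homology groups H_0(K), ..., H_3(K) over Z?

H_0 ≅ Z,  H_1 = 0,  H_2 = 0,  H_3 = 0.

Order the vertices as 1 < 2 < 3 < 4. Listing each simplex with vertices in this order, K has dimension 3 with simplices:

  0-simplices (4): [1], [2], [3], [4]
  1-simplices (6): [1,2], [1,3], [1,4], [2,3], [2,4], [3,4]
  2-simplices (4): [1,2,3], [1,2,4], [1,3,4], [2,3,4]
  3-simplices (1): [1,2,3,4]

so the chain groups are C_0 ≅ Z^4, C_1 ≅ Z^6, C_2 ≅ Z^4, C_3 ≅ Z^1.

Boundary ∂_1: C_1 → C_0 is given by ∂[p,q] = [q] − [p]. For instance
  ∂[1,2] = [2] − [1].
This gives a 4×6 integer matrix of rank 3; reducing to Smith normal form yields diagonal entries (1,1,1).

∂_2: C_2 → C_1 maps a triangle to the signed sum of its edges. For instance
  ∂[2,3,4] = [3,4] − [2,4] + [2,3],
  ∂[1,3,4] = [3,4] − [1,4] + [1,3].
This gives a 6×4 integer matrix of rank 3; reducing to Smith normal form yields diagonal entries (1,1,1).

Boundary ∂_3: C_3 → C_2 sends each 3-simplex σ to the alternating sum Σ_i (−1)^i (σ with its i-th vertex removed). For instance
  ∂[1,2,3,4] = [2,3,4] − [1,3,4] + [1,2,4] − [1,2,3].
As a 4×1 matrix over Z this has rank 1, with invariant factors (1).

Reading off H_k = ker ∂_k / im ∂_{k+1}:

  H_0: rank C_0 − rank ∂_1 = 4 − 3 = 1, and the invariant factors of ∂_1 are all 1, so H_0 = Z.
  H_1: rank ker ∂_1 − rank ∂_2 = (6 − 3) − 3 = 0, and the invariant factors of ∂_2 are all 1, so H_1 = 0.
  H_2: rank ker ∂_2 − rank ∂_3 = (4 − 3) − 1 = 0, and the invariant factors of ∂_3 are all 1, so H_2 = 0.
  H_3: rank ker ∂_3 − rank ∂_4 = (1 − 1) − 0 = 0, and there is no ∂_4, so H_3 = 0.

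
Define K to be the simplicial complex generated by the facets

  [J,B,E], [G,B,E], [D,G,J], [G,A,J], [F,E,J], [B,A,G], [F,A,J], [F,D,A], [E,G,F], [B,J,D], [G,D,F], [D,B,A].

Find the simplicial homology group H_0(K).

H_0 = Z.

Take the total order A < B < D < E < F < G < J on the vertex set. Then K (dimension 2) consists of the simplices:

  0-simplices (7): A, B, D, E, F, G, J
  1-simplices (18): AB, AD, AF, AG, AJ, BD, BE, BG, BJ, DF, DG, DJ, EF, EG, EJ, FG, FJ, GJ
  2-simplices (12): ABD, ABG, ADF, AFJ, AGJ, BDJ, BEG, BEJ, DFG, DGJ, EFG, EFJ

Hence C_0 ≅ Z^7, C_1 ≅ Z^18, C_2 ≅ Z^12.

∂_1: C_1 → C_0 sends each edge [p,q] (with p < q) to q − p. For instance
  ∂BG = G − B.
The 7×18 boundary matrix has rank 6 and Smith normal form diag(1,1,1,1,1,1).

The boundary map ∂_2: C_2 → C_1 sends each 2-simplex [p,q,r] to [q,r] − [p,r] + [p,q]. For instance
  ∂ADF = DF − AF + AD,
  ∂BEJ = EJ − BJ + BE.
The resulting 18×12 matrix has rank 12, and its Smith normal form has invariant factors (1,1,1,1,1,1,1,1,1,1,1,2).

From H_k ≅ ker(∂_k) / im(∂_{k+1}) we obtain:

  H_0: rank C_0 − rank ∂_1 = 7 − 6 = 1, and the invariant factors of ∂_1 are all 1, so H_0 = Z.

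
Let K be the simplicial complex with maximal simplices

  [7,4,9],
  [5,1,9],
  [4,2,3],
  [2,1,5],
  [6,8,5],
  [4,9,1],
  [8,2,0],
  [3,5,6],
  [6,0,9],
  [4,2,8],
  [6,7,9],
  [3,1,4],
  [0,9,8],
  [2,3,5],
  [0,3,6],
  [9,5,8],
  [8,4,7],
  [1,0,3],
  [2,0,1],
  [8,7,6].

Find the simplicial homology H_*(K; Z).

Order the vertices as 0 < 1 < 2 < 3 < 4 < 5 < 6 < 7 < 8 < 9. Listing each simplex with vertices in this order, K has dimension 2 with simplices:

  0-simplices (10): [0], [1], [2], [3], [4], [5], [6], [7], [8], [9]
  1-simplices (30): (30 of them)
  2-simplices (20): (20 of them)

giving chain groups C_0 ≅ Z^10, C_1 ≅ Z^30, C_2 ≅ Z^20.

∂_1: C_1 → C_0 maps an edge to its endpoints' difference, ∂[p,q] = q − p.
The 10×30 boundary matrix has rank 9 and Smith normal form diag(1,1,1,1,1,1,1,1,1).

∂_2: C_2 → C_1 acts by ∂[p,q,r] = [q,r] − [p,r] + [p,q]. For instance
  ∂[3,5,6] = [5,6] − [3,6] + [3,5],
  ∂[4,7,9] = [7,9] − [4,9] + [4,7].
The 30×20 boundary matrix has rank 20 and Smith normal form diag(1,1,1,1,1,1,1,1,1,1,1,1,1,1,1,1,1,1,1,2).

Computing H_k = (kernel of ∂_k) / (image of ∂_{k+1}):

  H_0: rank C_0 − rank ∂_1 = 10 − 9 = 1, and the invariant factors of ∂_1 are all 1, so H_0 = Z.
  H_1: rank ker ∂_1 − rank ∂_2 = (30 − 9) − 20 = 1, and ∂_2 has invariant factor 2 > 1, so H_1 = Z × Z/2.
  H_2: rank ker ∂_2 − rank ∂_3 = (20 − 20) − 0 = 0, and there is no ∂_3, so H_2 = 0.

As a check, the Euler characteristic is 10 − 30 + 20 = 0, which agrees with 1 − 1 + 0 = 0.
(K is a triangulation of the Klein bottle.)

H_0 = Z,  H_1 = Z × Z/2,  H_2 = 0.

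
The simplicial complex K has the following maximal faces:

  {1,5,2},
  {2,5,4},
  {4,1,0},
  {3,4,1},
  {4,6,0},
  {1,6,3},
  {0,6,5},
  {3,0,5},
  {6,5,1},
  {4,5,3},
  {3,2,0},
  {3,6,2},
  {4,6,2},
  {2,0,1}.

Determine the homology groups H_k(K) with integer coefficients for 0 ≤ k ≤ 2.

Order the vertices as 0 < 1 < 2 < 3 < 4 < 5 < 6. Listing each simplex with vertices in this order, K has dimension 2 with simplices:

  0-simplices (7): [0], [1], [2], [3], [4], [5], [6]
  1-simplices (21): [0,1], [0,2], [0,3], [0,4], [0,5], [0,6], [1,2], [1,3], [1,4], [1,5], [1,6], [2,3], [2,4], [2,5], [2,6], [3,4], [3,5], [3,6], [4,5], [4,6], [5,6]
  2-simplices (14): [0,1,2], [0,1,4], [0,2,3], [0,3,5], [0,4,6], [0,5,6], [1,2,5], [1,3,4], [1,3,6], [1,5,6], [2,3,6], [2,4,5], [2,4,6], [3,4,5]

giving chain groups C_0 ≅ Z^7, C_1 ≅ Z^21, C_2 ≅ Z^14.

Boundary ∂_1: C_1 → C_0 maps an edge to its endpoints' difference, ∂[p,q] = q − p.
The resulting 7×21 matrix has rank 6, and its Smith normal form has invariant factors (1,1,1,1,1,1).

The boundary map ∂_2: C_2 → C_1 sends each 2-simplex [p,q,r] to [q,r] − [p,r] + [p,q]. For instance
  ∂[0,4,6] = [4,6] − [0,6] + [0,4],
  ∂[0,5,6] = [5,6] − [0,6] + [0,5].
The resulting 21×14 matrix has rank 13, and its Smith normal form has invariant factors (1,1,1,1,1,1,1,1,1,1,1,1,1).

Reading off H_k = ker ∂_k / im ∂_{k+1}:

  H_0: rank C_0 − rank ∂_1 = 7 − 6 = 1, and the invariant factors of ∂_1 are all 1, so H_0 = Z.
  H_1: rank ker ∂_1 − rank ∂_2 = (21 − 6) − 13 = 2, and the invariant factors of ∂_2 are all 1, so H_1 = Z^2.
  H_2: rank ker ∂_2 − rank ∂_3 = (14 − 13) − 0 = 1, and there is no ∂_3, so H_2 = Z.

(K is a triangulation of the torus T^2.)

H_0 ≅ Z,  H_1 ≅ Z^2,  H_2 ≅ Z.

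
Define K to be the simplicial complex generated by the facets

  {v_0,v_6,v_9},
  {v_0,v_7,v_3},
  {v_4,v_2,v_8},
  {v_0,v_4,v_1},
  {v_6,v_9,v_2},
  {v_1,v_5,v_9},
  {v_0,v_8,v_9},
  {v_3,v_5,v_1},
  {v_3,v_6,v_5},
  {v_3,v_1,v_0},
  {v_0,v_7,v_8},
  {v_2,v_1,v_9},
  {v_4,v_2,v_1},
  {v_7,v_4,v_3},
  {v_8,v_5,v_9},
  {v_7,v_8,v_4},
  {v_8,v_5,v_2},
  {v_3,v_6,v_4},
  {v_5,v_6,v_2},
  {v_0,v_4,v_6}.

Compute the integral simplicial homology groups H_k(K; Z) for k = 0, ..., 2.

H_0 = Z,  H_1 = Z ⊕ Z/2,  H_2 = 0.

K has 10 vertices, 30 edges, 20 triangles.
rank ∂_0 = 0, rank ∂_1 = 9 ⇒ b_0 = 10 − 0 − 9 = 1; all invariant factors of ∂_1 are 1 so no torsion. So H_0 = Z.
rank ∂_1 = 9, rank ∂_2 = 20 ⇒ b_1 = 30 − 9 − 20 = 1; ∂_2 has invariant factor(s) [2] giving torsion. So H_1 = Z ⊕ Z/2.
rank ∂_2 = 20, rank ∂_3 = 0 ⇒ b_2 = 20 − 20 − 0 = 0. So H_2 = 0.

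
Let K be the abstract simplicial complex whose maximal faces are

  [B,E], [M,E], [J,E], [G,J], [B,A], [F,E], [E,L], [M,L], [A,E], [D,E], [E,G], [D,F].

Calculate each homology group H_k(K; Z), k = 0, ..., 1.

H_0 = Z,  H_1 = Z^4.

Take the total order A < B < D < E < F < G < J < L < M on the vertex set. Then K (dimension 1) consists of the simplices:

  0-simplices (9): A, B, D, E, F, G, J, L, M
  1-simplices (12): AB, AE, BE, DE, DF, EF, EG, EJ, EL, EM, GJ, LM

Hence C_0 ≅ Z^9, C_1 ≅ Z^12.

The boundary map ∂_1: C_1 → C_0 sends each edge [p,q] (with p < q) to q − p. For instance
  ∂EL = L − E.
This gives a 9×12 integer matrix of rank 8; reducing to Smith normal form yields diagonal entries (1,1,1,1,1,1,1,1).

Reading off H_k = ker ∂_k / im ∂_{k+1}:

  H_0: rank C_0 − rank ∂_1 = 9 − 8 = 1, and the invariant factors of ∂_1 are all 1, so H_0 ≅ Z.
  H_1: rank ker ∂_1 − rank ∂_2 = (12 − 8) − 0 = 4, and there is no ∂_2, so H_1 ≅ Z^4.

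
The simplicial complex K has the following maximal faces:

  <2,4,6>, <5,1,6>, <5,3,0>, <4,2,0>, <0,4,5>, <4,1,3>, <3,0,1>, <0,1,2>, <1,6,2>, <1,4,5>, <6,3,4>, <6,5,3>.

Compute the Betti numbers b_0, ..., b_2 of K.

Order the vertices as 0 < 1 < 2 < 3 < 4 < 5 < 6. Listing each simplex with vertices in this order, K has dimension 2 with simplices:

  0-simplices (7): [0], [1], [2], [3], [4], [5], [6]
  1-simplices (18): [0,1], [0,2], [0,3], [0,4], [0,5], [1,2], [1,3], [1,4], [1,5], [1,6], [2,4], [2,6], [3,4], [3,5], [3,6], [4,5], [4,6], [5,6]
  2-simplices (12): [0,1,2], [0,1,3], [0,2,4], [0,3,5], [0,4,5], [1,2,6], [1,3,4], [1,4,5], [1,5,6], [2,4,6], [3,4,6], [3,5,6]

so the chain groups are C_0 ≅ Z^7, C_1 ≅ Z^18, C_2 ≅ Z^12.

∂_1: C_1 → C_0 is given by ∂[p,q] = [q] − [p]. For instance
  ∂[4,6] = [6] − [4].
The resulting 7×18 matrix has rank 6, and its Smith normal form has invariant factors (1,1,1,1,1,1).

The boundary map ∂_2: C_2 → C_1 sends each 2-simplex [p,q,r] to [q,r] − [p,r] + [p,q]. For instance
  ∂[0,1,3] = [1,3] − [0,3] + [0,1],
  ∂[1,4,5] = [4,5] − [1,5] + [1,4].
The 18×12 boundary matrix has rank 12 and Smith normal form diag(1,1,1,1,1,1,1,1,1,1,1,2).

Now H_k = ker ∂_k / im ∂_{k+1}, so:

  H_0: rank C_0 − rank ∂_1 = 7 − 6 = 1, and the invariant factors of ∂_1 are all 1, so H_0 = Z.
  H_1: rank ker ∂_1 − rank ∂_2 = (18 − 6) − 12 = 0, and ∂_2 has invariant factor 2 > 1, so H_1 = Z_2.
  H_2: rank ker ∂_2 − rank ∂_3 = (12 − 12) − 0 = 0, and there is no ∂_3, so H_2 = 0.

Hence the Betti numbers are b_0 = 1, b_1 = 0, b_2 = 0.

b_0 = 1, b_1 = 0, b_2 = 0.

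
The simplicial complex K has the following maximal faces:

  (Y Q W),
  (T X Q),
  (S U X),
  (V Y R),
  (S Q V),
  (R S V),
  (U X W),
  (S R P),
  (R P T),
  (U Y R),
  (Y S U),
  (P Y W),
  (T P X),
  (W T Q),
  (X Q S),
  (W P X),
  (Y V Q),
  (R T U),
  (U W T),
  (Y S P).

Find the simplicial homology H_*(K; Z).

We work with the vertex ordering P < Q < R < S < T < U < V < W < X < Y. The simplices of K, each written with vertices in increasing order, are:

  0-simplices (10): P, Q, R, S, T, U, V, W, X, Y
  1-simplices (30): PR, PS, PT, PW, PX, PY, QS, QT, QV, QW, QX, QY, RS, RT, RU, RV, RY, SU, SV, SX, SY, TU, TW, TX, UW, UX, UY, VY, WX, WY
  2-simplices (20): PRS, PRT, PSY, PTX, PWX, PWY, QSV, QSX, QTW, QTX, QVY, QWY, RSV, RTU, RUY, RVY, SUX, SUY, TUW, UWX

giving chain groups C_0 ≅ Z^10, C_1 ≅ Z^30, C_2 ≅ Z^20.

Boundary ∂_1: C_1 → C_0 sends each edge [p,q] (with p < q) to q − p. For instance
  ∂QT = T − Q.
This gives a 10×30 integer matrix of rank 9; reducing to Smith normal form yields diagonal entries (1,1,1,1,1,1,1,1,1).

The boundary map ∂_2: C_2 → C_1 acts by ∂[p,q,r] = [q,r] − [p,r] + [p,q]. For instance
  ∂QTW = TW − QW + QT,
  ∂PTX = TX − PX + PT.
The 30×20 boundary matrix has rank 20 and Smith normal form diag(1,1,1,1,1,1,1,1,1,1,1,1,1,1,1,1,1,1,1,2).

Reading off H_k = ker ∂_k / im ∂_{k+1}:

  H_0: rank C_0 − rank ∂_1 = 10 − 9 = 1, and the invariant factors of ∂_1 are all 1, so H_0 ≅ Z.
  H_1: rank ker ∂_1 − rank ∂_2 = (30 − 9) − 20 = 1, and ∂_2 has invariant factor 2 > 1, so H_1 ≅ Z ⊕ Z_2.
  H_2: rank ker ∂_2 − rank ∂_3 = (20 − 20) − 0 = 0, and there is no ∂_3, so H_2 ≅ 0.

(K is a triangulation of the Klein bottle.)

H_0 = Z,  H_1 = Z ⊕ Z_2,  H_2 = 0.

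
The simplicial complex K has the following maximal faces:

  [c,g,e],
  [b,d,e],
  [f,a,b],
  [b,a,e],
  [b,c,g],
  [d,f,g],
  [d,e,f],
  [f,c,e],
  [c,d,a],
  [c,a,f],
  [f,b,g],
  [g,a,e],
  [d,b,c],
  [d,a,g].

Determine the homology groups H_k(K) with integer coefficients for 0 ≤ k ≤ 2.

Order the vertices as a < b < c < d < e < f < g. Listing each simplex with vertices in this order, K has dimension 2 with simplices:

  0-simplices (7): a, b, c, d, e, f, g
  1-simplices (21): ab, ac, ad, ae, af, ag, bc, bd, be, bf, bg, cd, ce, cf, cg, de, df, dg, ef, eg, fg
  2-simplices (14): abe, abf, acd, acf, adg, aeg, bcd, bcg, bde, bfg, cef, ceg, def, dfg

so the chain groups are C_0 ≅ Z^7, C_1 ≅ Z^21, C_2 ≅ Z^14.

∂_1: C_1 → C_0 sends each edge [p,q] (with p < q) to q − p. For instance
  ∂de = e − d.
As a 7×21 matrix over Z this has rank 6, with invariant factors (1,1,1,1,1,1).

∂_2: C_2 → C_1 maps a triangle to the signed sum of its edges. For instance
  ∂acd = cd − ad + ac,
  ∂bcg = cg − bg + bc.
The resulting 21×14 matrix has rank 13, and its Smith normal form has invariant factors (1,1,1,1,1,1,1,1,1,1,1,1,1).

From H_k ≅ ker(∂_k) / im(∂_{k+1}) we obtain:

  H_0: rank C_0 − rank ∂_1 = 7 − 6 = 1, and the invariant factors of ∂_1 are all 1, so H_0 = Z.
  H_1: rank ker ∂_1 − rank ∂_2 = (21 − 6) − 13 = 2, and the invariant factors of ∂_2 are all 1, so H_1 = Z^2.
  H_2: rank ker ∂_2 − rank ∂_3 = (14 − 13) − 0 = 1, and there is no ∂_3, so H_2 = Z.

H_0 = Z,  H_1 = Z^2,  H_2 = Z.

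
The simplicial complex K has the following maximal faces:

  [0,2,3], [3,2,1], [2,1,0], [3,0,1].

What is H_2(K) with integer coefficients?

Take the total order 0 < 1 < 2 < 3 on the vertex set. Then K (dimension 2) consists of the simplices:

  0-simplices (4): [0], [1], [2], [3]
  1-simplices (6): [0,1], [0,2], [0,3], [1,2], [1,3], [2,3]
  2-simplices (4): [0,1,2], [0,1,3], [0,2,3], [1,2,3]

so the chain groups are C_0 ≅ Z^4, C_1 ≅ Z^6, C_2 ≅ Z^4.

The boundary map ∂_1: C_1 → C_0 sends each edge [p,q] (with p < q) to q − p. For instance
  ∂[0,1] = [1] − [0].
The resulting 4×6 matrix has rank 3, and its Smith normal form has invariant factors (1,1,1).

Boundary ∂_2: C_2 → C_1 maps a triangle to the signed sum of its edges. For instance
  ∂[0,2,3] = [2,3] − [0,3] + [0,2],
  ∂[0,1,2] = [1,2] − [0,2] + [0,1].
This gives a 6×4 integer matrix of rank 3; reducing to Smith normal form yields diagonal entries (1,1,1).

Computing H_k = (kernel of ∂_k) / (image of ∂_{k+1}):

  H_2: rank ker ∂_2 − rank ∂_3 = (4 − 3) − 0 = 1, and there is no ∂_3, so H_2 ≅ Z.

H_2 ≅ Z.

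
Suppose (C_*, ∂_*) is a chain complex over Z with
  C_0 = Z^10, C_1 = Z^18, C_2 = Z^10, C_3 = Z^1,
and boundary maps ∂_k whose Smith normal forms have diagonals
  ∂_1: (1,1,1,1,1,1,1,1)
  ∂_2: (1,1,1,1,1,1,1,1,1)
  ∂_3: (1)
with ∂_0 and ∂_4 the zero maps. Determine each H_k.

H_0 ≅ Z^2,  H_1 ≅ Z,  H_2 = 0,  H_3 = 0.

H_0: b_0 = 10 − 0 − 8 = 2; torsion from ∂_1 factors > 1: none. So H_0 ≅ Z^2.
H_1: b_1 = 18 − 8 − 9 = 1; torsion from ∂_2 factors > 1: none. So H_1 ≅ Z.
H_2: b_2 = 10 − 9 − 1 = 0; torsion from ∂_3 factors > 1: none. So H_2 ≅ 0.
H_3: b_3 = 1 − 1 − 0 = 0; torsion from ∂_4 factors > 1: none. So H_3 ≅ 0.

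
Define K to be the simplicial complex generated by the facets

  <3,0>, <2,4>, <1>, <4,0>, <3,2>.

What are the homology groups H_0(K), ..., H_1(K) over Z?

Take the total order 0 < 1 < 2 < 3 < 4 on the vertex set. Then K (dimension 1) consists of the simplices:

  0-simplices (5): [0], [1], [2], [3], [4]
  1-simplices (4): [0,3], [0,4], [2,3], [2,4]

so the chain groups are C_0 ≅ Z^5, C_1 ≅ Z^4.

∂_1: C_1 → C_0 maps an edge to its endpoints' difference, ∂[p,q] = q − p. For instance
  ∂[0,4] = [4] − [0].
This gives a 5×4 integer matrix of rank 3; reducing to Smith normal form yields diagonal entries (1,1,1).

Computing H_k = (kernel of ∂_k) / (image of ∂_{k+1}):

  H_0: rank C_0 − rank ∂_1 = 5 − 3 = 2, and the invariant factors of ∂_1 are all 1, so H_0 ≅ Z^2.
  H_1: rank ker ∂_1 − rank ∂_2 = (4 − 3) − 0 = 1, and there is no ∂_2, so H_1 ≅ Z.

As a check, the Euler characteristic is 5 − 4 = 1, which agrees with 2 − 1 = 1.

H_0 = Z^2,  H_1 = Z.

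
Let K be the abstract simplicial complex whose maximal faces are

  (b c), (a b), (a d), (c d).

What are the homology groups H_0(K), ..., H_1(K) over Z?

H_0 ≅ Z,  H_1 ≅ Z.

Order the vertices as a < b < c < d. Listing each simplex with vertices in this order, K has dimension 1 with simplices:

  0-simplices (4): a, b, c, d
  1-simplices (4): ab, ad, bc, cd

so the chain groups are C_0 ≅ Z^4, C_1 ≅ Z^4.

Boundary ∂_1: C_1 → C_0 maps an edge to its endpoints' difference, ∂[p,q] = q − p. For instance
  ∂cd = d − c.
The resulting 4×4 matrix has rank 3, and its Smith normal form has invariant factors (1,1,1).

Reading off H_k = ker ∂_k / im ∂_{k+1}:

  H_0: rank C_0 − rank ∂_1 = 4 − 3 = 1, and the invariant factors of ∂_1 are all 1, so H_0 = Z.
  H_1: rank ker ∂_1 − rank ∂_2 = (4 − 3) − 0 = 1, and there is no ∂_2, so H_1 = Z.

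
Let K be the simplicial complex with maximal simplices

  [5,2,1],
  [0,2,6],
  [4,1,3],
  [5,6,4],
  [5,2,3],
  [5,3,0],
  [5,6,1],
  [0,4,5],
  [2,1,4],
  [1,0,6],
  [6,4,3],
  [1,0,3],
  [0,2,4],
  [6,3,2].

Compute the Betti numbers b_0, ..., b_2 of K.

b_0 = 1, b_1 = 2, b_2 = 1.

Fix the vertex order 0 < 1 < 2 < 3 < 4 < 5 < 6 and write every simplex with vertices in increasing order. Then dim K = 2 and the simplices of K are:

  0-simplices (7): [0], [1], [2], [3], [4], [5], [6]
  1-simplices (21): [0,1], [0,2], [0,3], [0,4], [0,5], [0,6], [1,2], [1,3], [1,4], [1,5], [1,6], [2,3], [2,4], [2,5], [2,6], [3,4], [3,5], [3,6], [4,5], [4,6], [5,6]
  2-simplices (14): [0,1,3], [0,1,6], [0,2,4], [0,2,6], [0,3,5], [0,4,5], [1,2,4], [1,2,5], [1,3,4], [1,5,6], [2,3,5], [2,3,6], [3,4,6], [4,5,6]

giving chain groups C_0 ≅ Z^7, C_1 ≅ Z^21, C_2 ≅ Z^14.

The boundary map ∂_1: C_1 → C_0 maps an edge to its endpoints' difference, ∂[p,q] = q − p.
As a 7×21 matrix over Z this has rank 6, with invariant factors (1,1,1,1,1,1).

Boundary ∂_2: C_2 → C_1 acts by ∂[p,q,r] = [q,r] − [p,r] + [p,q]. For instance
  ∂[0,2,4] = [2,4] − [0,4] + [0,2],
  ∂[2,3,5] = [3,5] − [2,5] + [2,3].
As a 21×14 matrix over Z this has rank 13, with invariant factors (1,1,1,1,1,1,1,1,1,1,1,1,1).

Reading off H_k = ker ∂_k / im ∂_{k+1}:

  H_0: rank C_0 − rank ∂_1 = 7 − 6 = 1, and the invariant factors of ∂_1 are all 1, so H_0 = Z.
  H_1: rank ker ∂_1 − rank ∂_2 = (21 − 6) − 13 = 2, and the invariant factors of ∂_2 are all 1, so H_1 = Z^2.
  H_2: rank ker ∂_2 − rank ∂_3 = (14 − 13) − 0 = 1, and there is no ∂_3, so H_2 = Z.

As a check, the Euler characteristic is 7 − 21 + 14 = 0, which agrees with 1 − 2 + 1 = 0.
(K is a triangulation of the torus T^2.)

Hence the Betti numbers are b_0 = 1, b_1 = 2, b_2 = 1.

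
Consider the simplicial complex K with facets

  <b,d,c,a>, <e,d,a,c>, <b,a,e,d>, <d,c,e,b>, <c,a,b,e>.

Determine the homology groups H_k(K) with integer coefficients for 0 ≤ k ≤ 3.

H_0 ≅ Z,  H_1 = 0,  H_2 = 0,  H_3 ≅ Z.

K has 5 vertices, 10 edges, 10 triangles, 5 3-simplices.
rank ∂_0 = 0, rank ∂_1 = 4 ⇒ b_0 = 5 − 0 − 4 = 1; all invariant factors of ∂_1 are 1 so no torsion. So H_0 = Z.
rank ∂_1 = 4, rank ∂_2 = 6 ⇒ b_1 = 10 − 4 − 6 = 0; all invariant factors of ∂_2 are 1 so no torsion. So H_1 = 0.
rank ∂_2 = 6, rank ∂_3 = 4 ⇒ b_2 = 10 − 6 − 4 = 0; all invariant factors of ∂_3 are 1 so no torsion. So H_2 = 0.
rank ∂_3 = 4, rank ∂_4 = 0 ⇒ b_3 = 5 − 4 − 0 = 1. So H_3 = Z.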